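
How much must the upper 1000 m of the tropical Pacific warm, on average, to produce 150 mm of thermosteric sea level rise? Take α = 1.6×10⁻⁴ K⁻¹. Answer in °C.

0.938 °C

ΔT = Δh/(αH) = 0.15 / (1.6×10⁻⁴ × 1000) = 0.9375 °C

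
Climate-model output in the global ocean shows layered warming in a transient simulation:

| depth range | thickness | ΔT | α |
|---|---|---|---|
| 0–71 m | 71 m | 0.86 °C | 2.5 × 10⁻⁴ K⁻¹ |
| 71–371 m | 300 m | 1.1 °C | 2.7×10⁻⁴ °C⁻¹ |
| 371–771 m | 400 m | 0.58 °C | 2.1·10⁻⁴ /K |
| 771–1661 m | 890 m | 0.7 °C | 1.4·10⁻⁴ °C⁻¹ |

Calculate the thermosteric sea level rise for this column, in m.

Layer 1: 0.86 × 2.5×10⁻⁴ × 71 = 0.015265 m
Layer 2: 2.7×10⁻⁴ × 300 × 1.1 = 0.08910 m
371–771 m: 400 × 0.58 × 2.1×10⁻⁴ = 0.04872 m
771–1661 m: 0.7 × 1.4×10⁻⁴ × 890 = 0.08722 m
Δh = 0.015265 + 0.08910 + 0.04872 + 0.08722 = 0.240305 m

about 0.24 m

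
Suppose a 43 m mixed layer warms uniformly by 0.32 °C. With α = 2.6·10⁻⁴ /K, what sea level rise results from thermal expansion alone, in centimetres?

about 0.358 cm

Δh = αΔT·H = 2.6×10⁻⁴ × 0.32 × 43 = 0.0035776 m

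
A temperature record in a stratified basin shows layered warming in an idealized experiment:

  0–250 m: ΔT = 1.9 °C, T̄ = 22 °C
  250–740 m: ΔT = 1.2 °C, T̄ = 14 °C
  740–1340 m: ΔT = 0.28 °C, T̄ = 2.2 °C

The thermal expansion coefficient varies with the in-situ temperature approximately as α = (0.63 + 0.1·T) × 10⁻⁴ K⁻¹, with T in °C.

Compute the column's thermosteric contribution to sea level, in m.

Δh = 0.268 m

Layer 1: α = (0.63 + 0.1×22)×10⁻⁴ = 2.83×10⁻⁴ K⁻¹
Layer 2: α = (0.63 + 0.1×14)×10⁻⁴ = 2.03×10⁻⁴ K⁻¹
Layer 3: α = (0.63 + 0.1×2.2)×10⁻⁴ = 0.85×10⁻⁴ K⁻¹
250 × 1.9 × 2.83×10⁻⁴ = 0.134425 m
250–740 m: 2.03×10⁻⁴ × 1.2 × 490 = 0.119364 m
740–1340 m: 600 × 0.85×10⁻⁴ × 0.28 = 0.01428 m
Δh = 0.134425 + 0.119364 + 0.01428 = 0.268069 m ≈ 0.268 m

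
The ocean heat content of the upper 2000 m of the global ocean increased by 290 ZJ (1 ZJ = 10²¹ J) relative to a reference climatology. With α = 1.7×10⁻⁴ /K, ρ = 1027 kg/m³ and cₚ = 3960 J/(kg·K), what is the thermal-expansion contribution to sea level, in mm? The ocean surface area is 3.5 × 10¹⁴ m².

Δh = 34.6 mm

Per unit area: Q = 290×10²¹ / (3.5×10¹⁴) ≈ 8.286×10⁸ J/m²
Δh = αQ/(ρcₚ) = 1.7×10⁻⁴ × 8.286×10⁸ / (1027 × 3960) ≈ 0.034636 m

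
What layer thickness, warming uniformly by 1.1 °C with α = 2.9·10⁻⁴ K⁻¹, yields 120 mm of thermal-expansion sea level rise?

about 376 m

H = Δh/(αΔT) = 0.12 / (2.9×10⁻⁴ × 1.1) ≈ 376.2 m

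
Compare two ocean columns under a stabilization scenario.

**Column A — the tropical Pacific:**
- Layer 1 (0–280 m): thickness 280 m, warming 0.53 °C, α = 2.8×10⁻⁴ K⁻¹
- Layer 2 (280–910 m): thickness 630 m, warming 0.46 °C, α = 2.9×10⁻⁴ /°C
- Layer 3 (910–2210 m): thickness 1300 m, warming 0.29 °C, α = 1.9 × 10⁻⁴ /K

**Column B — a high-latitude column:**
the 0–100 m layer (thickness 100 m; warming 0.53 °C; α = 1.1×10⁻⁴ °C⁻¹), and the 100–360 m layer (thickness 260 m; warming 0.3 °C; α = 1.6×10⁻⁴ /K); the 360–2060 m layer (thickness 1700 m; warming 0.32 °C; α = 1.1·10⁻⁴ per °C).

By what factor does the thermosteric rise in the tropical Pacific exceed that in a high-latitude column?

A 2.8×10⁻⁴ × 280 × 0.53 = 0.041552 m
A 2.9×10⁻⁴ × 0.46 × 630 = 0.084042 m
A 0.29 × 1.9×10⁻⁴ × 1300 = 0.07163 m
A total: 0.197224 m
B Layer 1: 100 × 0.53 × 1.1×10⁻⁴ = 0.00583 m
B Layer 2: 0.3 × 1.6×10⁻⁴ × 260 = 0.01248 m
B 0.32 × 1700 × 1.1×10⁻⁴ = 0.05984 m
B total: 0.07815 m
Ratio: 0.197224 / 0.07815 ≈ 2.524

≈ 2.52×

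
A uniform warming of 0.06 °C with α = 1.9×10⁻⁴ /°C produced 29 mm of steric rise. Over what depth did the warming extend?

2500 m

H = Δh/(αΔT) = 0.029 / (1.9×10⁻⁴ × 0.06) ≈ 2544 m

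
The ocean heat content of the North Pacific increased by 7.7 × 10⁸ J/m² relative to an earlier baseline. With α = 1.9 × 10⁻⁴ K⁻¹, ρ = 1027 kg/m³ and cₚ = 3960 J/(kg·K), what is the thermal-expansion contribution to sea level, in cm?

Δh = αQ/(ρcₚ) = 1.9×10⁻⁴ × 7.7×10⁸ / (1027 × 3960) ≈ 0.035973 m

3.6 cm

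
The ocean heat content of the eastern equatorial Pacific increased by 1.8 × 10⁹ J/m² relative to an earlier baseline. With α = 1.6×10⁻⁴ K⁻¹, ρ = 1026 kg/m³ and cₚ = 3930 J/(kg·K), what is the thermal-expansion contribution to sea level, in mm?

Δh = αQ/(ρcₚ) = 1.6×10⁻⁴ × 1.8×10⁹ / (1026 × 3930) ≈ 0.071425 m

about 71.4 mm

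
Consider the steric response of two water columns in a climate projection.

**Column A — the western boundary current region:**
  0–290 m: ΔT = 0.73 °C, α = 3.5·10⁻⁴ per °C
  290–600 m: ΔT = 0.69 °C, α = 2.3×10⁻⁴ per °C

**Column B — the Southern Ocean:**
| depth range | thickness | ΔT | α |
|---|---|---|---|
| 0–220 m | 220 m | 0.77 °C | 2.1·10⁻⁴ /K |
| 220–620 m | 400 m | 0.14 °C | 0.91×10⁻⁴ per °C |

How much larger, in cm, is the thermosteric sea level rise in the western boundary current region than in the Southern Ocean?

A Layer 1: 3.5×10⁻⁴ × 0.73 × 290 = 0.074095 m
A 290–600 m: 2.3×10⁻⁴ × 310 × 0.69 = 0.049197 m
A total: 0.123292 m
B 0–220 m: 2.1×10⁻⁴ × 0.77 × 220 = 0.035574 m
B Layer 2: 400 × 0.91×10⁻⁴ × 0.14 = 0.005096 m
B total: 0.04067 m
Difference: 0.123292 − 0.04067 = 0.082622 m

Δh_A − Δh_B ≈ 8.3 cm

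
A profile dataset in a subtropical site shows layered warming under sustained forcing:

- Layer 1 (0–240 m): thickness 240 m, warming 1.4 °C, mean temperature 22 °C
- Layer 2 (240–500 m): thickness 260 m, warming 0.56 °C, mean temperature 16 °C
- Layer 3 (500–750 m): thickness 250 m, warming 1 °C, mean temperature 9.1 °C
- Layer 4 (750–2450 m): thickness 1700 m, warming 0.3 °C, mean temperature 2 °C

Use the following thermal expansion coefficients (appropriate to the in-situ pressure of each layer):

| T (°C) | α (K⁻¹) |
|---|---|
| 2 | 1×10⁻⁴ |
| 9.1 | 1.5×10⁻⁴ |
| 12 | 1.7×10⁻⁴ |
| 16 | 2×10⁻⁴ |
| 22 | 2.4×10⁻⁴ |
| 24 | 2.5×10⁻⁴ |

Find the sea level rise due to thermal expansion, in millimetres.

198 mm

Layer 1 at 22 °C → α = 2.4×10⁻⁴ K⁻¹
Layer 2 at 16 °C → α = 2×10⁻⁴ K⁻¹
Layer 3 at 9.1 °C → α = 1.5×10⁻⁴ K⁻¹
Layer 4 at 2 °C → α = 1×10⁻⁴ K⁻¹
Layer 1: 240 × 2.4×10⁻⁴ × 1.4 = 0.08064 m
Layer 2: 2×10⁻⁴ × 260 × 0.56 = 0.02912 m
Layer 3: 1.5×10⁻⁴ × 250 × 1 = 0.03750 m
1×10⁻⁴ × 1700 × 0.3 = 0.05100 m
Δh = 0.08064 + 0.02912 + 0.03750 + 0.05100 = 0.19826 m ≈ 198 mm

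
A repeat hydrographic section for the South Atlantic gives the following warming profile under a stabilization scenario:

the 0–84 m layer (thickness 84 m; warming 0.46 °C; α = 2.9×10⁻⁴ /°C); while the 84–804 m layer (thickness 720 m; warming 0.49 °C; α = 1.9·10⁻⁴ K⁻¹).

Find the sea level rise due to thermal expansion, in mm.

0–84 m: 2.9×10⁻⁴ × 0.46 × 84 = 0.0112056 m
Layer 2: 1.9×10⁻⁴ × 720 × 0.49 = 0.067032 m
Δh = 0.0112056 + 0.067032 = 0.0782376 m

Δh ≈ 78.2 mm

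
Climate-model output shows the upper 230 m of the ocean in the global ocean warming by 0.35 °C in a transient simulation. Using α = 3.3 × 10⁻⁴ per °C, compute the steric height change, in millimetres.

Δh = αΔT·H = 3.3×10⁻⁴ × 0.35 × 230 = 0.026565 m

Δh ≈ 26.6 mm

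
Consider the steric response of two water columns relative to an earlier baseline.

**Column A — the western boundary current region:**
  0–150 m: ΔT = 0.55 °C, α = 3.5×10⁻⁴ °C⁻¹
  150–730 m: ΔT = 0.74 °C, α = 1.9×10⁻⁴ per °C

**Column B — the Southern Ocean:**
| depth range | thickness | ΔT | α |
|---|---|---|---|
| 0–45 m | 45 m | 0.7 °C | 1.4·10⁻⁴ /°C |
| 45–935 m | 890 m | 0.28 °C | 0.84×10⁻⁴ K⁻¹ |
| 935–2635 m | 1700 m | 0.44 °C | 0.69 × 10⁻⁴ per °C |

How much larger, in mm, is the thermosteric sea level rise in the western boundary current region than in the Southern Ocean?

A Layer 1: 3.5×10⁻⁴ × 150 × 0.55 = 0.028875 m
A 150–730 m: 0.74 × 1.9×10⁻⁴ × 580 = 0.081548 m
A total: 0.110423 m
B 1.4×10⁻⁴ × 45 × 0.7 = 0.00441 m
B Layer 2: 0.28 × 890 × 0.84×10⁻⁴ = 0.0209328 m
B Layer 3: 1700 × 0.44 × 0.69×10⁻⁴ = 0.051612 m
B total: 0.0769548 m
Difference: 0.110423 − 0.0769548 = 0.0334682 m

Δh_A − Δh_B ≈ 33.5 mm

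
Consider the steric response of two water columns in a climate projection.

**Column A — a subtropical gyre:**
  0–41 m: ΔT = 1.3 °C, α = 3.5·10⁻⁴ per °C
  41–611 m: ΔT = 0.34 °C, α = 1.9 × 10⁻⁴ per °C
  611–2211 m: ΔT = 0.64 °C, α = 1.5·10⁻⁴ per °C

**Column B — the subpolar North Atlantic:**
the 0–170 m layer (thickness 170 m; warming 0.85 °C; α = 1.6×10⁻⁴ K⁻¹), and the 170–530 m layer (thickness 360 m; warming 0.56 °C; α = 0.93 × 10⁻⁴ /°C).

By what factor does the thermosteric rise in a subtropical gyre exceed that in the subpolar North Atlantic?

A Layer 1: 3.5×10⁻⁴ × 41 × 1.3 = 0.018655 m
A Layer 2: 1.9×10⁻⁴ × 0.34 × 570 = 0.036822 m
A Layer 3: 0.64 × 1.5×10⁻⁴ × 1600 = 0.15360 m
A total: 0.209077 m
B Layer 1: 0.85 × 1.6×10⁻⁴ × 170 = 0.02312 m
B 170–530 m: 0.93×10⁻⁴ × 0.56 × 360 = 0.0187488 m
B total: 0.0418688 m
Ratio: 0.209077 / 0.0418688 ≈ 4.994

4.99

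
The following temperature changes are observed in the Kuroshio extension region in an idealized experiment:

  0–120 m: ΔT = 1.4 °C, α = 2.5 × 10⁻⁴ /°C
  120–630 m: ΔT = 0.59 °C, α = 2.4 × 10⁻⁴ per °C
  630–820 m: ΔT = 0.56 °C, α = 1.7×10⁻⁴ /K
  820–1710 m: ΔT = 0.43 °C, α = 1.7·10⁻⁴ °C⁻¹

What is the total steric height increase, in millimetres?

Layer 1: 1.4 × 2.5×10⁻⁴ × 120 = 0.04200 m
120–630 m: 0.59 × 2.4×10⁻⁴ × 510 = 0.072216 m
630–820 m: 1.7×10⁻⁴ × 0.56 × 190 = 0.018088 m
0.43 × 890 × 1.7×10⁻⁴ = 0.065059 m
Δh = 0.04200 + 0.072216 + 0.018088 + 0.065059 = 0.197363 m

about 200 mm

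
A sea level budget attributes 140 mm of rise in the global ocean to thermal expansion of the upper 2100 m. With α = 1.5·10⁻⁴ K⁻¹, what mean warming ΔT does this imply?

ΔT ≈ 0.444 °C

ΔT = Δh/(αH) = 0.14 / (1.5×10⁻⁴ × 2100) ≈ 0.4444 °C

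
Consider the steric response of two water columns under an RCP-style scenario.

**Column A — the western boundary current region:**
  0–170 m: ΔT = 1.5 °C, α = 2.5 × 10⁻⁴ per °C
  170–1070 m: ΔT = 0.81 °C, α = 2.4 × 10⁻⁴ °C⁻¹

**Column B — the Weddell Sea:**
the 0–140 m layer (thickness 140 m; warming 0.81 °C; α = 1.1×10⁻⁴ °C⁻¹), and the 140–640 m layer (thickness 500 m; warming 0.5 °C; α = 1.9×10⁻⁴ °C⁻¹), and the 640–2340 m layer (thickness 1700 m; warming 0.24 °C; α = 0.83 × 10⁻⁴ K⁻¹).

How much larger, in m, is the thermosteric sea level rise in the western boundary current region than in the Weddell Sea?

A 170 × 2.5×10⁻⁴ × 1.5 = 0.06375 m
A 2.4×10⁻⁴ × 0.81 × 900 = 0.17496 m
A total: 0.23871 m
B Layer 1: 0.81 × 140 × 1.1×10⁻⁴ = 0.012474 m
B 140–640 m: 0.5 × 500 × 1.9×10⁻⁴ = 0.04750 m
B Layer 3: 0.24 × 0.83×10⁻⁴ × 1700 = 0.033864 m
B total: 0.093838 m
Difference: 0.23871 − 0.093838 = 0.144872 m

0.145 m larger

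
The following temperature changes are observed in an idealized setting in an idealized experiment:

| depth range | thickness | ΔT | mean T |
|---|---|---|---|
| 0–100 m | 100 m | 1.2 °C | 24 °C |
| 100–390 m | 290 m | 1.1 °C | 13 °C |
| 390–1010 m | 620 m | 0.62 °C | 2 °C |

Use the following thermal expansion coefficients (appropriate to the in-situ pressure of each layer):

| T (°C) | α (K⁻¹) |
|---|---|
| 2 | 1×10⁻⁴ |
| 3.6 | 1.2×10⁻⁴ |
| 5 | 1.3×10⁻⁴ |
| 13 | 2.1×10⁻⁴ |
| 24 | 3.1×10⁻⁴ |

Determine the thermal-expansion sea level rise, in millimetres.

Layer 1 at 24 °C → α = 3.1×10⁻⁴ K⁻¹
Layer 2 at 13 °C → α = 2.1×10⁻⁴ K⁻¹
Layer 3 at 2 °C → α = 1×10⁻⁴ K⁻¹
0–100 m: 1.2 × 3.1×10⁻⁴ × 100 = 0.03720 m
1.1 × 2.1×10⁻⁴ × 290 = 0.06699 m
1×10⁻⁴ × 0.62 × 620 = 0.03844 m
Δh = 0.03720 + 0.06699 + 0.03844 = 0.14263 m

143 mm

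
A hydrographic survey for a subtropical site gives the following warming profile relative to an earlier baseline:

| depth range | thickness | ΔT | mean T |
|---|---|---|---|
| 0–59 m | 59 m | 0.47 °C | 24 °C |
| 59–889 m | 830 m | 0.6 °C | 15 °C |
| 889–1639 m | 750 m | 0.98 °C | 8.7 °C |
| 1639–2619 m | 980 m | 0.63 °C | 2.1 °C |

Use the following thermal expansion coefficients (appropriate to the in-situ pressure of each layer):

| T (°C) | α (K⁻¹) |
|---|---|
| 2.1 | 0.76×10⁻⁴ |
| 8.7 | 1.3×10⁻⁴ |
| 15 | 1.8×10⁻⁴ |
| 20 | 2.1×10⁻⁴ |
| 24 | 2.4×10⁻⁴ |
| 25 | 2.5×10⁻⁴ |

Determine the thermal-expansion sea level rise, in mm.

Layer 1 at 24 °C → α = 2.4×10⁻⁴ K⁻¹
Layer 2 at 15 °C → α = 1.8×10⁻⁴ K⁻¹
Layer 3 at 8.7 °C → α = 1.3×10⁻⁴ K⁻¹
Layer 4 at 2.1 °C → α = 0.76×10⁻⁴ K⁻¹
0.47 × 2.4×10⁻⁴ × 59 = 0.0066552 m
59–889 m: 1.8×10⁻⁴ × 830 × 0.6 = 0.08964 m
0.98 × 1.3×10⁻⁴ × 750 = 0.09555 m
Layer 4: 980 × 0.63 × 0.76×10⁻⁴ = 0.0469224 m
Δh = 0.0066552 + 0.08964 + 0.09555 + 0.0469224 = 0.2387676 m ≈ 240 mm

Δh = 240 mm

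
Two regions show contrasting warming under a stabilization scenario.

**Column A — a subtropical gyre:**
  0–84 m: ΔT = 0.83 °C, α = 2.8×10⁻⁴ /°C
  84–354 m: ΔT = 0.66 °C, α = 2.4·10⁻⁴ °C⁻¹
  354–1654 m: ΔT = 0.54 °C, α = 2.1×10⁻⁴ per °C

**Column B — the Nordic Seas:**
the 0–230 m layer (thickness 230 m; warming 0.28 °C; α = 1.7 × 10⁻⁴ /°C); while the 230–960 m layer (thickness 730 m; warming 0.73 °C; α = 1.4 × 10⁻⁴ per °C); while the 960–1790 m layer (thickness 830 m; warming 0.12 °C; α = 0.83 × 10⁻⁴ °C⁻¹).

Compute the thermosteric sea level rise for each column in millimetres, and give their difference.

A 0–84 m: 2.8×10⁻⁴ × 84 × 0.83 = 0.0195216 m
A Layer 2: 0.66 × 270 × 2.4×10⁻⁴ = 0.042768 m
A 0.54 × 1300 × 2.1×10⁻⁴ = 0.14742 m
A total: 0.2097096 m
B 230 × 1.7×10⁻⁴ × 0.28 = 0.010948 m
B Layer 2: 730 × 1.4×10⁻⁴ × 0.73 = 0.074606 m
B Layer 3: 0.83×10⁻⁴ × 0.12 × 830 = 0.0082668 m
B total: 0.0938208 m
Difference: 0.2097096 − 0.0938208 = 0.1158888 m

Δh_A ≈ 210 mm, Δh_B ≈ 94 mm; difference ≈ 120 mm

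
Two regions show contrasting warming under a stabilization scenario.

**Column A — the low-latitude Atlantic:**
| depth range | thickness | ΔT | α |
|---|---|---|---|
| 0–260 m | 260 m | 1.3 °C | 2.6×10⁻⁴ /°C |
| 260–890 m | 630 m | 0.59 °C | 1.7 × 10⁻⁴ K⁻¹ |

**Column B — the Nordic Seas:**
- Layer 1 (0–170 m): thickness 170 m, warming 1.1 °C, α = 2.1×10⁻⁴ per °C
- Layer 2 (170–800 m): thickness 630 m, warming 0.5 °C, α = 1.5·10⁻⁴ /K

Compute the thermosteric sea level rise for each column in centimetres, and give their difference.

A 0–260 m: 2.6×10⁻⁴ × 1.3 × 260 = 0.08788 m
A 260–890 m: 1.7×10⁻⁴ × 0.59 × 630 = 0.063189 m
A total: 0.151069 m
B 170 × 2.1×10⁻⁴ × 1.1 = 0.03927 m
B 170–800 m: 1.5×10⁻⁴ × 630 × 0.5 = 0.04725 m
B total: 0.08652 m
Difference: 0.151069 − 0.08652 = 0.064549 m

Δh_A ≈ 15.1 cm, Δh_B ≈ 8.65 cm; difference ≈ 6.45 cm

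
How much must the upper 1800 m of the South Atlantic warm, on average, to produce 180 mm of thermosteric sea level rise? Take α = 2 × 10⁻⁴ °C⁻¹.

about 0.500 K

ΔT = Δh/(αH) = 0.18 / (2×10⁻⁴ × 1800) = 0.5000 K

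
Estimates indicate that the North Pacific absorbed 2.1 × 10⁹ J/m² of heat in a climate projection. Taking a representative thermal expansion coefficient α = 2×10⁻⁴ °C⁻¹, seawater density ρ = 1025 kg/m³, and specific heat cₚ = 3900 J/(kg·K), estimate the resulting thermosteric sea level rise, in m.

Δh = αQ/(ρcₚ) = 2×10⁻⁴ × 2.1×10⁹ / (1025 × 3900) ≈ 0.10507 m

0.11 m of thermosteric rise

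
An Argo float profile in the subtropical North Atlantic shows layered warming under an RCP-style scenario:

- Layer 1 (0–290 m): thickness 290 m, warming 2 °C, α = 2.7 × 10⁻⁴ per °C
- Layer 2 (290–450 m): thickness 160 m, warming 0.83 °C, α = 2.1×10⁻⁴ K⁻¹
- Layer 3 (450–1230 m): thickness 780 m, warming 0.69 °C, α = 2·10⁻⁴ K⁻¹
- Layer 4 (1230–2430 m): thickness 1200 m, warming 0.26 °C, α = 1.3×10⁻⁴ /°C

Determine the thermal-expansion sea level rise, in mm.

about 333 mm

2.7×10⁻⁴ × 2 × 290 = 0.15660 m
290–450 m: 2.1×10⁻⁴ × 160 × 0.83 = 0.027888 m
Layer 3: 780 × 2×10⁻⁴ × 0.69 = 0.10764 m
1230–2430 m: 1200 × 1.3×10⁻⁴ × 0.26 = 0.04056 m
Δh = 0.15660 + 0.027888 + 0.10764 + 0.04056 = 0.332688 m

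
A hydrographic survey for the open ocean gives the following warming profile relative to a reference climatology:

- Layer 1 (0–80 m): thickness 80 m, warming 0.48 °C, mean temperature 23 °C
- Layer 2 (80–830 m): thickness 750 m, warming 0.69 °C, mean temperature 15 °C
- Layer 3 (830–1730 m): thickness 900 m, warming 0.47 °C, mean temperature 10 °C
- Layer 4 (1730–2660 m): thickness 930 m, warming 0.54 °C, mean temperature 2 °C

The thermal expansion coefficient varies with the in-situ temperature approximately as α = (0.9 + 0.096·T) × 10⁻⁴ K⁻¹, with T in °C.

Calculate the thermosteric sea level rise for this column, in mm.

Layer 1: α = (0.9 + 0.096×23)×10⁻⁴ = 3.108×10⁻⁴ K⁻¹
Layer 2: α = (0.9 + 0.096×15)×10⁻⁴ = 2.34×10⁻⁴ K⁻¹
Layer 3: α = (0.9 + 0.096×10)×10⁻⁴ = 1.86×10⁻⁴ K⁻¹
Layer 4: α = (0.9 + 0.096×2)×10⁻⁴ = 1.092×10⁻⁴ K⁻¹
0–80 m: 80 × 0.48 × 3.108×10⁻⁴ = 0.01193472 m
80–830 m: 750 × 0.69 × 2.34×10⁻⁴ = 0.121095 m
Layer 3: 900 × 0.47 × 1.86×10⁻⁴ = 0.078678 m
930 × 1.092×10⁻⁴ × 0.54 = 0.05484024 m
Δh = 0.01193472 + 0.121095 + 0.078678 + 0.05484024 = 0.26654796 m

267 mm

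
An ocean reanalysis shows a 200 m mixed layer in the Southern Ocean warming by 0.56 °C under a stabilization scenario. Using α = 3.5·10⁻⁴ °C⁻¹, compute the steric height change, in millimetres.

Δh = 39 mm

Δh = αΔT·H = 3.5×10⁻⁴ × 0.56 × 200 = 0.03920 m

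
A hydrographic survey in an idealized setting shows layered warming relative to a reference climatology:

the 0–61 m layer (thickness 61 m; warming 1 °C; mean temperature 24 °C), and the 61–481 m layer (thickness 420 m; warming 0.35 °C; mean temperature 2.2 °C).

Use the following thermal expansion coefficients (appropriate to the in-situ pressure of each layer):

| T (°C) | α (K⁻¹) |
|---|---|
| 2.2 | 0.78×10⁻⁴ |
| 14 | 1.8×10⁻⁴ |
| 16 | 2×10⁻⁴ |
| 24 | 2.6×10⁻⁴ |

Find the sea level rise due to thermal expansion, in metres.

Δh ≈ 0.027 m

Layer 1 at 24 °C → α = 2.6×10⁻⁴ K⁻¹
Layer 2 at 2.2 °C → α = 0.78×10⁻⁴ K⁻¹
Layer 1: 61 × 1 × 2.6×10⁻⁴ = 0.01586 m
420 × 0.78×10⁻⁴ × 0.35 = 0.011466 m
Δh = 0.01586 + 0.011466 = 0.027326 m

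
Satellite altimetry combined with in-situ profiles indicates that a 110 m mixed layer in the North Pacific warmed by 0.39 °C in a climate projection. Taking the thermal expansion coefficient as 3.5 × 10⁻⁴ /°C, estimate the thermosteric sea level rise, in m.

about 0.015 m

Δh = αΔT·H = 3.5×10⁻⁴ × 0.39 × 110 = 0.015015 m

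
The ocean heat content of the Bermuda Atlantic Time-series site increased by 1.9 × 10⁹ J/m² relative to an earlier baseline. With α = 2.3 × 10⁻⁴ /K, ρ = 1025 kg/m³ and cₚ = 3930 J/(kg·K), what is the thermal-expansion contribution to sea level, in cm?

Δh = αQ/(ρcₚ) = 2.3×10⁻⁴ × 1.9×10⁹ / (1025 × 3930) ≈ 0.10848 m

Δh ≈ 11 cm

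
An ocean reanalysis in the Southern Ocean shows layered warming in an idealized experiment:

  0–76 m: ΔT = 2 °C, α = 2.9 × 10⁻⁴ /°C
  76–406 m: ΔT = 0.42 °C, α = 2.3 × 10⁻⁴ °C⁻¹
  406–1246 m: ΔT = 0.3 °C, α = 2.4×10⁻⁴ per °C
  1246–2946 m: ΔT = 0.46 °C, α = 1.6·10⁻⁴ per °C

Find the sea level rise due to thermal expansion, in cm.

2.9×10⁻⁴ × 76 × 2 = 0.04408 m
76–406 m: 330 × 0.42 × 2.3×10⁻⁴ = 0.031878 m
840 × 0.3 × 2.4×10⁻⁴ = 0.06048 m
Layer 4: 1.6×10⁻⁴ × 0.46 × 1700 = 0.12512 m
Δh = 0.04408 + 0.031878 + 0.06048 + 0.12512 = 0.261558 m ≈ 26.2 cm

about 26.2 cm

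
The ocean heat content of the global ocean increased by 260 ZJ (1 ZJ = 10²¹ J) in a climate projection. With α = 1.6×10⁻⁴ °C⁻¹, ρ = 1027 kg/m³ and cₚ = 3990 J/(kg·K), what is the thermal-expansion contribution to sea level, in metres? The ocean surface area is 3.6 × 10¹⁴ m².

Δh = 0.0282 m

Per unit area: Q = 260×10²¹ / (3.6×10¹⁴) ≈ 7.222×10⁸ J/m²
Δh = αQ/(ρcₚ) = 1.6×10⁻⁴ × 7.222×10⁸ / (1027 × 3990) ≈ 0.028199 m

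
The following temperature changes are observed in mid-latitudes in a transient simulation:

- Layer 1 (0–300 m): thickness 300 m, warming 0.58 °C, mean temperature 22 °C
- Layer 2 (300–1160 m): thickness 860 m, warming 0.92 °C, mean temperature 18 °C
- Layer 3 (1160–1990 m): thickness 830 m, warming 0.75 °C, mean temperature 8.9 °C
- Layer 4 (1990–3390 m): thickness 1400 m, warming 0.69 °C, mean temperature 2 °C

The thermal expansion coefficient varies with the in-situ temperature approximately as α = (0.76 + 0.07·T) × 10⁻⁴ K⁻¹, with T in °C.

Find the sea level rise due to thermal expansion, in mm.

Layer 1: α = (0.76 + 0.07×22)×10⁻⁴ = 2.3×10⁻⁴ K⁻¹
Layer 2: α = (0.76 + 0.07×18)×10⁻⁴ = 2.02×10⁻⁴ K⁻¹
Layer 3: α = (0.76 + 0.07×8.9)×10⁻⁴ = 1.383×10⁻⁴ K⁻¹
Layer 4: α = (0.76 + 0.07×2)×10⁻⁴ = 0.9×10⁻⁴ K⁻¹
0–300 m: 0.58 × 300 × 2.3×10⁻⁴ = 0.04002 m
Layer 2: 0.92 × 2.02×10⁻⁴ × 860 = 0.1598224 m
1.383×10⁻⁴ × 0.75 × 830 = 0.08609175 m
Layer 4: 0.9×10⁻⁴ × 0.69 × 1400 = 0.08694 m
Δh = 0.04002 + 0.1598224 + 0.08609175 + 0.08694 = 0.37287415 m ≈ 370 mm

370 mm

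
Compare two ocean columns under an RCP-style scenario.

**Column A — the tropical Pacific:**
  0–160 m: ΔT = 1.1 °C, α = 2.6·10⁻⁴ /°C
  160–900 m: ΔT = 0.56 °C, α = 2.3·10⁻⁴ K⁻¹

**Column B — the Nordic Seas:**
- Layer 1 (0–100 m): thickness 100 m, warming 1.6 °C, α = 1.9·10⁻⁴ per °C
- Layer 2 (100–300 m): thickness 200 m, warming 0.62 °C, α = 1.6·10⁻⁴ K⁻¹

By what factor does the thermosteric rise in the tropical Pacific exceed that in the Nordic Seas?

2.81

A Layer 1: 160 × 1.1 × 2.6×10⁻⁴ = 0.04576 m
A Layer 2: 2.3×10⁻⁴ × 0.56 × 740 = 0.095312 m
A total: 0.141072 m
B Layer 1: 100 × 1.9×10⁻⁴ × 1.6 = 0.03040 m
B 100–300 m: 200 × 1.6×10⁻⁴ × 0.62 = 0.01984 m
B total: 0.05024 m
Ratio: 0.141072 / 0.05024 ≈ 2.808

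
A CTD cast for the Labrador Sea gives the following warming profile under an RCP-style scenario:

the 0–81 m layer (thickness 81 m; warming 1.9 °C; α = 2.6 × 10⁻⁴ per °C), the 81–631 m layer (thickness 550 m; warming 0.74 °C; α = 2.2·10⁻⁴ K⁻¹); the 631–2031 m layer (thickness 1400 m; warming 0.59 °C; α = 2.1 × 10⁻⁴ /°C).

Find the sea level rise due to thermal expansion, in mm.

303 mm

0–81 m: 2.6×10⁻⁴ × 1.9 × 81 = 0.040014 m
Layer 2: 0.74 × 550 × 2.2×10⁻⁴ = 0.08954 m
0.59 × 2.1×10⁻⁴ × 1400 = 0.17346 m
Δh = 0.040014 + 0.08954 + 0.17346 = 0.303014 m ≈ 303 mm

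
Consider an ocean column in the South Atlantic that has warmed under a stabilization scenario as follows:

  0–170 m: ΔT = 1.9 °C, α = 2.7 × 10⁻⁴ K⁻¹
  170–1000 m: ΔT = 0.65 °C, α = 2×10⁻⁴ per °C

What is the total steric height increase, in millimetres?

Δh ≈ 195 mm

Layer 1: 1.9 × 170 × 2.7×10⁻⁴ = 0.08721 m
0.65 × 2×10⁻⁴ × 830 = 0.10790 m
Δh = 0.08721 + 0.10790 = 0.19511 m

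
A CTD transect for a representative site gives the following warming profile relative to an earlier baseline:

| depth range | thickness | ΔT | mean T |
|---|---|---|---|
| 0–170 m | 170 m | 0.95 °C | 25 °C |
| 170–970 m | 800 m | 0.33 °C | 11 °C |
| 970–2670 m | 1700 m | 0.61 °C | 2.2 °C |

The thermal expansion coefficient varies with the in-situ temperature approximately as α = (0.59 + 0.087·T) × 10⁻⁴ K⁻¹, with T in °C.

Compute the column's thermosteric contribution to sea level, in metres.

0.167 m

Layer 1: α = (0.59 + 0.087×25)×10⁻⁴ = 2.765×10⁻⁴ K⁻¹
Layer 2: α = (0.59 + 0.087×11)×10⁻⁴ = 1.547×10⁻⁴ K⁻¹
Layer 3: α = (0.59 + 0.087×2.2)×10⁻⁴ = 0.7814×10⁻⁴ K⁻¹
0–170 m: 0.95 × 170 × 2.765×10⁻⁴ = 0.04465475 m
1.547×10⁻⁴ × 0.33 × 800 = 0.0408408 m
1700 × 0.61 × 0.7814×10⁻⁴ = 0.08103118 m
Δh = 0.04465475 + 0.0408408 + 0.08103118 = 0.16652673 m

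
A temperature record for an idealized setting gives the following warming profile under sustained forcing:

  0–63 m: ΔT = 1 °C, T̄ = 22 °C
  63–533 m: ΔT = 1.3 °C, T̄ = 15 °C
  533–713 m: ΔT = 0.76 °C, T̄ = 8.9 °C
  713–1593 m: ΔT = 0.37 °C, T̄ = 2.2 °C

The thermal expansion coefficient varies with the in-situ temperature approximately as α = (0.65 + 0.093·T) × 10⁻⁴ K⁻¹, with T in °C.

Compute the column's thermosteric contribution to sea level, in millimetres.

Layer 1: α = (0.65 + 0.093×22)×10⁻⁴ = 2.696×10⁻⁴ K⁻¹
Layer 2: α = (0.65 + 0.093×15)×10⁻⁴ = 2.045×10⁻⁴ K⁻¹
Layer 3: α = (0.65 + 0.093×8.9)×10⁻⁴ = 1.4777×10⁻⁴ K⁻¹
Layer 4: α = (0.65 + 0.093×2.2)×10⁻⁴ = 0.8546×10⁻⁴ K⁻¹
Layer 1: 1 × 2.696×10⁻⁴ × 63 = 0.0169848 m
Layer 2: 470 × 1.3 × 2.045×10⁻⁴ = 0.1249495 m
Layer 3: 0.76 × 180 × 1.4777×10⁻⁴ = 0.020214936 m
713–1593 m: 0.37 × 0.8546×10⁻⁴ × 880 = 0.027825776 m
Δh = 0.0169848 + 0.1249495 + 0.020214936 + 0.027825776 = 0.189975012 m ≈ 190 mm

190 mm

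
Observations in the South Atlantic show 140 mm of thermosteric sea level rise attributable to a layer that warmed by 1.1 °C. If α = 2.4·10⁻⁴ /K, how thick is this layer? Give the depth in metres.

H = Δh/(αΔT) = 0.14 / (2.4×10⁻⁴ × 1.1) ≈ 530.3 m

H ≈ 530 m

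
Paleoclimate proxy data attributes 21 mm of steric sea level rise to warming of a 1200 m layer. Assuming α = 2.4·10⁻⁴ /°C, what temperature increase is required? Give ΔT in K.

ΔT = Δh/(αH) = 0.021 / (2.4×10⁻⁴ × 1200) ≈ 0.07292 K

about 0.0729 K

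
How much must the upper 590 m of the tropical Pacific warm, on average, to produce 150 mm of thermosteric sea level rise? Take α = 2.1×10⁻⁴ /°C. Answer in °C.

ΔT = Δh/(αH) = 0.15 / (2.1×10⁻⁴ × 590) ≈ 1.211 °C

ΔT ≈ 1.2 °C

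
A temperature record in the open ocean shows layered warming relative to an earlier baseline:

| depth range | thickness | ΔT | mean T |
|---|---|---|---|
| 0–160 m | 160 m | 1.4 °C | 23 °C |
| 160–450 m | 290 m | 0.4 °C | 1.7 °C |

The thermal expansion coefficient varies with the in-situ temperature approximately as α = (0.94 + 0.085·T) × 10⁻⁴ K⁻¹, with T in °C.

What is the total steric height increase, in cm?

7.74 cm

Layer 1: α = (0.94 + 0.085×23)×10⁻⁴ = 2.895×10⁻⁴ K⁻¹
Layer 2: α = (0.94 + 0.085×1.7)×10⁻⁴ = 1.0845×10⁻⁴ K⁻¹
0–160 m: 160 × 2.895×10⁻⁴ × 1.4 = 0.064848 m
160–450 m: 290 × 1.0845×10⁻⁴ × 0.4 = 0.0125802 m
Δh = 0.064848 + 0.0125802 = 0.0774282 m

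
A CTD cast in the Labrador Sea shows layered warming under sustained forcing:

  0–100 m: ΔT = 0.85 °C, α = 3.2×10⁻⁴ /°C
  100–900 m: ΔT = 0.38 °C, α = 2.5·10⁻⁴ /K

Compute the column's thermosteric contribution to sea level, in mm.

Layer 1: 100 × 3.2×10⁻⁴ × 0.85 = 0.02720 m
100–900 m: 0.38 × 800 × 2.5×10⁻⁴ = 0.07600 m
Δh = 0.02720 + 0.07600 = 0.10320 m ≈ 103 mm

about 103 mm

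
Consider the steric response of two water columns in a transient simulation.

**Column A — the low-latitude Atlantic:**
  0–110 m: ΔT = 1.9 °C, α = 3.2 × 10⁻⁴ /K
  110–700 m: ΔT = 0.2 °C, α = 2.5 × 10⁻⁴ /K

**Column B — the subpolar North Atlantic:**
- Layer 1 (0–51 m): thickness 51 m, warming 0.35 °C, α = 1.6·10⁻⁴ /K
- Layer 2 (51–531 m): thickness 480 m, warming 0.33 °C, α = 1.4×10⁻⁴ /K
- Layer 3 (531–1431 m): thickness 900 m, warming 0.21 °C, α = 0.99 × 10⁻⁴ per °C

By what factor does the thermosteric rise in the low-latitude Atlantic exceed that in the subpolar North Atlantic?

A Layer 1: 1.9 × 3.2×10⁻⁴ × 110 = 0.06688 m
A 2.5×10⁻⁴ × 590 × 0.2 = 0.02950 m
A total: 0.09638 m
B 0–51 m: 0.35 × 51 × 1.6×10⁻⁴ = 0.002856 m
B 0.33 × 1.4×10⁻⁴ × 480 = 0.022176 m
B Layer 3: 0.21 × 0.99×10⁻⁴ × 900 = 0.018711 m
B total: 0.043743 m
Ratio: 0.09638 / 0.043743 ≈ 2.203

2.20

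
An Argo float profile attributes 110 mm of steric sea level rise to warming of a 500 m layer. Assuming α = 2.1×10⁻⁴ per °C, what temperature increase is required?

ΔT = Δh/(αH) = 0.11 / (2.1×10⁻⁴ × 500) ≈ 1.048 °C

1.0 °C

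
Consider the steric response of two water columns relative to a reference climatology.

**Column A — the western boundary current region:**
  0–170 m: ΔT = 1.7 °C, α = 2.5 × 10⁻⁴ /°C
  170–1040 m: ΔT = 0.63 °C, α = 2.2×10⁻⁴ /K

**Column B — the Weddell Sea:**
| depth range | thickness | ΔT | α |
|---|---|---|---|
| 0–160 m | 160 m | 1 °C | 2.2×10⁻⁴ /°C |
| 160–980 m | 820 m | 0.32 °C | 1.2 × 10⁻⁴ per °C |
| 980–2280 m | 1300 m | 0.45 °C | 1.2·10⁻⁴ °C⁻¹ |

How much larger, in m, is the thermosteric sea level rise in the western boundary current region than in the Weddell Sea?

0.0559 m larger

A 0–170 m: 170 × 2.5×10⁻⁴ × 1.7 = 0.07225 m
A 0.63 × 2.2×10⁻⁴ × 870 = 0.120582 m
A total: 0.192832 m
B 0–160 m: 160 × 2.2×10⁻⁴ × 1 = 0.03520 m
B 820 × 1.2×10⁻⁴ × 0.32 = 0.031488 m
B 0.45 × 1300 × 1.2×10⁻⁴ = 0.07020 m
B total: 0.136888 m
Difference: 0.192832 − 0.136888 = 0.055944 m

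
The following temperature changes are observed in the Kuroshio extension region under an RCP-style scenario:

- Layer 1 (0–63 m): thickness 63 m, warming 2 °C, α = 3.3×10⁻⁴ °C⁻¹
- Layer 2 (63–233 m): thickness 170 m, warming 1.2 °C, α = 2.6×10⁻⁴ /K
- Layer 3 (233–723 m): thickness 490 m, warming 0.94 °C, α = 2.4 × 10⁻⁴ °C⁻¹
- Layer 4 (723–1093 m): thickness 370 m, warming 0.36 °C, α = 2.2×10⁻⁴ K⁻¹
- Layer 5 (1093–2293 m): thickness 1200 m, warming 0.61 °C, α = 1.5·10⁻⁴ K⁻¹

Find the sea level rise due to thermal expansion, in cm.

2 × 63 × 3.3×10⁻⁴ = 0.04158 m
63–233 m: 2.6×10⁻⁴ × 1.2 × 170 = 0.05304 m
233–723 m: 0.94 × 2.4×10⁻⁴ × 490 = 0.110544 m
Layer 4: 2.2×10⁻⁴ × 370 × 0.36 = 0.029304 m
1093–2293 m: 0.61 × 1.5×10⁻⁴ × 1200 = 0.10980 m
Δh = 0.04158 + 0.05304 + 0.110544 + 0.029304 + 0.10980 = 0.344268 m ≈ 34 cm

about 34 cm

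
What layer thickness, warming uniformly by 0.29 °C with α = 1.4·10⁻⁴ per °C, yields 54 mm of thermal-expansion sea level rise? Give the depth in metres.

about 1300 m

H = Δh/(αΔT) = 0.054 / (1.4×10⁻⁴ × 0.29) ≈ 1330 m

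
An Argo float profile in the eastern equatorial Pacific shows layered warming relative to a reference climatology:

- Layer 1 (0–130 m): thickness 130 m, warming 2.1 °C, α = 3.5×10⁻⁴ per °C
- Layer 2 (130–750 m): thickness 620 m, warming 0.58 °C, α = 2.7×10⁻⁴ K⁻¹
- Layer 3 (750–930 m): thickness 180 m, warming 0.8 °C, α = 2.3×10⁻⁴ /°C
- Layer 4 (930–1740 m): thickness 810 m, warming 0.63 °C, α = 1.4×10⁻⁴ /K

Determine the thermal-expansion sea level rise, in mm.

297 mm of thermosteric rise

Layer 1: 3.5×10⁻⁴ × 130 × 2.1 = 0.09555 m
130–750 m: 620 × 0.58 × 2.7×10⁻⁴ = 0.097092 m
Layer 3: 0.8 × 180 × 2.3×10⁻⁴ = 0.03312 m
0.63 × 810 × 1.4×10⁻⁴ = 0.071442 m
Δh = 0.09555 + 0.097092 + 0.03312 + 0.071442 = 0.297204 m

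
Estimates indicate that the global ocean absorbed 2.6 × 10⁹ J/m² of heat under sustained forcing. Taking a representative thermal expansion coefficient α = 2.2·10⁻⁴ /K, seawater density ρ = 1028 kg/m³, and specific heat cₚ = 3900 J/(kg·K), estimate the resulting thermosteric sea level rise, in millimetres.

about 143 mm

Δh = αQ/(ρcₚ) = 2.2×10⁻⁴ × 2.6×10⁹ / (1028 × 3900) ≈ 0.14267 m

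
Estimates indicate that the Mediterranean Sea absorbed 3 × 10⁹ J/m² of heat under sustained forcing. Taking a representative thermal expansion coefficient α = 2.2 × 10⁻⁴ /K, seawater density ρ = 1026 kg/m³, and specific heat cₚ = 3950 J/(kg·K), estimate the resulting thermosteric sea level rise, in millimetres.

Δh ≈ 163 mm

Δh = αQ/(ρcₚ) = 2.2×10⁻⁴ × 3×10⁹ / (1026 × 3950) ≈ 0.16285 m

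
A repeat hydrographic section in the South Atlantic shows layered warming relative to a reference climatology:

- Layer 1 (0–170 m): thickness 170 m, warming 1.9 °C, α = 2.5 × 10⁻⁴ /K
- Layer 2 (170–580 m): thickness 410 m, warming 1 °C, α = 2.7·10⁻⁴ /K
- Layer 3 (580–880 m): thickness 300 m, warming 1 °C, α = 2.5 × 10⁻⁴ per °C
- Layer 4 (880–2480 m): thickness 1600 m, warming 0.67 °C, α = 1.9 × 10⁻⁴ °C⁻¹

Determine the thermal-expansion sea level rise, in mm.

Layer 1: 170 × 2.5×10⁻⁴ × 1.9 = 0.08075 m
170–580 m: 410 × 1 × 2.7×10⁻⁴ = 0.11070 m
Layer 3: 2.5×10⁻⁴ × 1 × 300 = 0.07500 m
1.9×10⁻⁴ × 0.67 × 1600 = 0.20368 m
Δh = 0.08075 + 0.11070 + 0.07500 + 0.20368 = 0.47013 m

470 mm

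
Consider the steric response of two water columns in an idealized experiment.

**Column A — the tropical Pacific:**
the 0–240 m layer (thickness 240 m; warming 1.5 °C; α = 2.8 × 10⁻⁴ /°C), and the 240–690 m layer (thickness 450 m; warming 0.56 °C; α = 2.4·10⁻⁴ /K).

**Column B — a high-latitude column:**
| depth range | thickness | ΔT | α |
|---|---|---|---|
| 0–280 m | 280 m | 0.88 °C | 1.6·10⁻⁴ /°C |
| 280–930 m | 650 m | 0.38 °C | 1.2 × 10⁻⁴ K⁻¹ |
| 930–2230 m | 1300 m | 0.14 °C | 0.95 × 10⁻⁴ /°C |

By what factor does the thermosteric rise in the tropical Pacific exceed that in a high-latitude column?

A 0–240 m: 240 × 1.5 × 2.8×10⁻⁴ = 0.10080 m
A 240–690 m: 450 × 2.4×10⁻⁴ × 0.56 = 0.06048 m
A total: 0.16128 m
B 1.6×10⁻⁴ × 280 × 0.88 = 0.039424 m
B 280–930 m: 650 × 0.38 × 1.2×10⁻⁴ = 0.02964 m
B Layer 3: 0.95×10⁻⁴ × 0.14 × 1300 = 0.01729 m
B total: 0.086354 m
Ratio: 0.16128 / 0.086354 ≈ 1.868

1.87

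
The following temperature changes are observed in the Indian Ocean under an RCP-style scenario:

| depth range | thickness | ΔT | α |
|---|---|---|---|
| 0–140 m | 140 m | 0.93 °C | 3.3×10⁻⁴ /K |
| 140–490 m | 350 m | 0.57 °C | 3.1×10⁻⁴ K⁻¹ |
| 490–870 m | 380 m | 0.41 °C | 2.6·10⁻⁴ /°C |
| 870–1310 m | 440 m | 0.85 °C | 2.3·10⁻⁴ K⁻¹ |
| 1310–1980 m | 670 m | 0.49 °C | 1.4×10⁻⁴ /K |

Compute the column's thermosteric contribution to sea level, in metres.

140 × 0.93 × 3.3×10⁻⁴ = 0.042966 m
140–490 m: 350 × 0.57 × 3.1×10⁻⁴ = 0.061845 m
490–870 m: 2.6×10⁻⁴ × 0.41 × 380 = 0.040508 m
870–1310 m: 440 × 0.85 × 2.3×10⁻⁴ = 0.08602 m
1310–1980 m: 0.49 × 670 × 1.4×10⁻⁴ = 0.045962 m
Δh = 0.042966 + 0.061845 + 0.040508 + 0.08602 + 0.045962 = 0.277301 m

0.28 m of thermosteric rise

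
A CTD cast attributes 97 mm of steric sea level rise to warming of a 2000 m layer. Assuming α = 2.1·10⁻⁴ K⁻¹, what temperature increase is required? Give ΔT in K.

ΔT ≈ 0.231 K

ΔT = Δh/(αH) = 0.097 / (2.1×10⁻⁴ × 2000) ≈ 0.2310 K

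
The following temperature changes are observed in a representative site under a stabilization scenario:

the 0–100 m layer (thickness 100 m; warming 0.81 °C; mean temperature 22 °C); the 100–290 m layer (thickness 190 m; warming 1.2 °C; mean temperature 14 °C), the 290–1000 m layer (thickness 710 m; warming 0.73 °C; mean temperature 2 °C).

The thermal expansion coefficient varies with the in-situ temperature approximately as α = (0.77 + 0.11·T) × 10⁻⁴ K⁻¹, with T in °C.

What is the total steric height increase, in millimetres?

Layer 1: α = (0.77 + 0.11×22)×10⁻⁴ = 3.19×10⁻⁴ K⁻¹
Layer 2: α = (0.77 + 0.11×14)×10⁻⁴ = 2.31×10⁻⁴ K⁻¹
Layer 3: α = (0.77 + 0.11×2)×10⁻⁴ = 0.99×10⁻⁴ K⁻¹
0–100 m: 3.19×10⁻⁴ × 0.81 × 100 = 0.025839 m
190 × 2.31×10⁻⁴ × 1.2 = 0.052668 m
Layer 3: 0.73 × 0.99×10⁻⁴ × 710 = 0.0513117 m
Δh = 0.025839 + 0.052668 + 0.0513117 = 0.1298187 m ≈ 130 mm

Δh = 130 mm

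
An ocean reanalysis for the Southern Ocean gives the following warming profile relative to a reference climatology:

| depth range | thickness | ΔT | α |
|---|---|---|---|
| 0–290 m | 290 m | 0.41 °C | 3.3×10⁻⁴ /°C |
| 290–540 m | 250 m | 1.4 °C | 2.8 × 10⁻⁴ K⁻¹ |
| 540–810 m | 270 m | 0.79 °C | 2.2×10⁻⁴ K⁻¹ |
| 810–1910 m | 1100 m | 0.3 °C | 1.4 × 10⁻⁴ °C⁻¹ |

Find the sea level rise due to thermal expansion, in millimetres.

Layer 1: 0.41 × 290 × 3.3×10⁻⁴ = 0.039237 m
290–540 m: 250 × 2.8×10⁻⁴ × 1.4 = 0.09800 m
540–810 m: 270 × 2.2×10⁻⁴ × 0.79 = 0.046926 m
Layer 4: 0.3 × 1.4×10⁻⁴ × 1100 = 0.04620 m
Δh = 0.039237 + 0.09800 + 0.046926 + 0.04620 = 0.230363 m

about 230 mm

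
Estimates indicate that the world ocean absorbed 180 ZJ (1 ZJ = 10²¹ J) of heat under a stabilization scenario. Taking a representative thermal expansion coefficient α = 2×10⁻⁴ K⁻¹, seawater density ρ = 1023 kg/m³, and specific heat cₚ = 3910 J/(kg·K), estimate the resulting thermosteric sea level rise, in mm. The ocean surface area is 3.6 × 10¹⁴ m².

25.0 mm

Per unit area: Q = 180×10²¹ / (3.6×10¹⁴) = 5×10⁸ J/m²
Δh = αQ/(ρcₚ) = 2×10⁻⁴ × 5×10⁸ / (1023 × 3910) ≈ 0.02500 m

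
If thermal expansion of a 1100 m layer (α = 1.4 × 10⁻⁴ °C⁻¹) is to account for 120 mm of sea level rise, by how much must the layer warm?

ΔT = Δh/(αH) = 0.12 / (1.4×10⁻⁴ × 1100) ≈ 0.7792 °C

about 0.779 °C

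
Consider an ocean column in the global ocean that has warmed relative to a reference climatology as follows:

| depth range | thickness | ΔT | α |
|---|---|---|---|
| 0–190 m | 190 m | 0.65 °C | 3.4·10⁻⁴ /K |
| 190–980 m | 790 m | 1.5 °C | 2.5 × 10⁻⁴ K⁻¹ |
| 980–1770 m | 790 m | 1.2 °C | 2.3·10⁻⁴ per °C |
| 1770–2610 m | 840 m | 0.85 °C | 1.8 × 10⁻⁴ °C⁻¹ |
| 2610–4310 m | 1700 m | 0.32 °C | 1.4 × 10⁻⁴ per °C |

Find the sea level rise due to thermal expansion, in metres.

about 0.761 m

Layer 1: 190 × 3.4×10⁻⁴ × 0.65 = 0.04199 m
190–980 m: 2.5×10⁻⁴ × 790 × 1.5 = 0.29625 m
980–1770 m: 2.3×10⁻⁴ × 790 × 1.2 = 0.21804 m
0.85 × 1.8×10⁻⁴ × 840 = 0.12852 m
Layer 5: 1.4×10⁻⁴ × 0.32 × 1700 = 0.07616 m
Δh = 0.04199 + 0.29625 + 0.21804 + 0.12852 + 0.07616 = 0.76096 m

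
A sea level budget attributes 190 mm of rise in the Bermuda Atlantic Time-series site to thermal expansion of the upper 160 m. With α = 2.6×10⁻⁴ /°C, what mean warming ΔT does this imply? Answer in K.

4.57 K

ΔT = Δh/(αH) = 0.19 / (2.6×10⁻⁴ × 160) ≈ 4.567 K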